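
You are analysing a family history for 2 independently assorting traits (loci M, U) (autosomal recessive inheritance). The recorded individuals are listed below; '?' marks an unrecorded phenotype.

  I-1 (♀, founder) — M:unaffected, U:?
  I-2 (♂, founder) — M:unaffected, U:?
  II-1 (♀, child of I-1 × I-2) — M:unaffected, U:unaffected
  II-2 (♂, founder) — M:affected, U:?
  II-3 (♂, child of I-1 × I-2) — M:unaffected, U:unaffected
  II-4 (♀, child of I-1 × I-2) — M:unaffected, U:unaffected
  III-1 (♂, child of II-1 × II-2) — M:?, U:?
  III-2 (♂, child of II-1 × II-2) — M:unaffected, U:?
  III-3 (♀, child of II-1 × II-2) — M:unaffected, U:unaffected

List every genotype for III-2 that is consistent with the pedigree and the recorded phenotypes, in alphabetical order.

III-2 ∈ {Mm UU, Mm Uu, Mm uu}

M/I-1 un ·: MM|Mm
M/I-2 un ·: MM|Mm
M/II-1 un I-1×I-2: MM|Mm
M/II-2 aff ·: mm
M/II-3 un I-1×I-2: MM|Mm
M/II-4 un I-1×I-2: MM|Mm
M/III-1 ? II-1×II-2: Mm|mm
M/III-2 un II-1×II-2: Mm
M/III-3 un II-1×II-2: Mm
⇒ M over [I-1,I-2,II-1,II-2,II-3,II-4,III-1,III-2,III-3]: 37 consistent
U/I-1 ? ·: UU|Uu|uu
U/I-2 ? ·: UU|Uu|uu
U/II-1 un I-1×I-2: UU|Uu
U/II-2 ? ·: UU|Uu|uu
U/II-3 un I-1×I-2: UU|Uu
U/II-4 un I-1×I-2: UU|Uu
U/III-1 ? II-1×II-2: UU|Uu|uu
U/III-2 ? II-1×II-2: UU|Uu|uu
U/III-3 un II-1×II-2: UU|Uu
⇒ U over [I-1,I-2,II-1,II-2,II-3,II-4,III-1,III-2,III-3]: 610 consistent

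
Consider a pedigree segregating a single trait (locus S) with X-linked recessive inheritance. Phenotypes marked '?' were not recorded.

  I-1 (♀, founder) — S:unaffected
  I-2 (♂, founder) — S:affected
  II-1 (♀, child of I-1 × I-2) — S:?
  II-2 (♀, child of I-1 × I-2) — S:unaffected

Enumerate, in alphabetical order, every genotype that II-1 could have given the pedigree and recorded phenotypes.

II-1 ∈ {X^SX^s, X^sX^s}

S/I-1 un ·: X^SX^S|X^SX^s
S/I-2 aff ·: X^sY
S/II-1 ? I-1×I-2: X^SX^s|X^sX^s
S/II-2 un I-1×I-2: X^SX^s
⇒ S over [I-1,I-2,II-1,II-2]: 3 consistent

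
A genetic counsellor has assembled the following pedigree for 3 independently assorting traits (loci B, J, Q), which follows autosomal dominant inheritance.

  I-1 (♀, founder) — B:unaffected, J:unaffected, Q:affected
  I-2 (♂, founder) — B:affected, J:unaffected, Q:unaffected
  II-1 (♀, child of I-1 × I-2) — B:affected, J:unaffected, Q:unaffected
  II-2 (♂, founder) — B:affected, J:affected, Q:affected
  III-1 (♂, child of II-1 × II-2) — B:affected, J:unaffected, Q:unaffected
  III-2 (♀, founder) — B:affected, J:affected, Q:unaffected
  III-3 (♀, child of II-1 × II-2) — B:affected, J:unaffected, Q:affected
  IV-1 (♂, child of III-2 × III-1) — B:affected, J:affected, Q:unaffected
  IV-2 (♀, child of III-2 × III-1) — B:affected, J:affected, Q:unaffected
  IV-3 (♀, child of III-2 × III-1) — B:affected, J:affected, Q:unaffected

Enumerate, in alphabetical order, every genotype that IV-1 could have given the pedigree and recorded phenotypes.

IV-1 ∈ {BB Jj qq, Bb Jj qq}

B/I-1 un ·: bb
B/I-2 aff ·: Bb|BB
B/II-1 aff I-1×I-2: Bb
B/II-2 aff ·: Bb|BB
B/III-1 aff II-1×II-2: Bb|BB
B/III-2 aff ·: Bb|BB
B/III-3 aff II-1×II-2: Bb|BB
B/IV-1 aff III-2×III-1: Bb|BB
B/IV-2 aff III-2×III-1: Bb|BB
B/IV-3 aff III-2×III-1: Bb|BB
⇒ B over [I-1,I-2,II-1,II-2,III-1,III-2,III-3,IV-1,IV-2,IV-3]: 200 consistent
J/I-1 un ·: jj
J/I-2 un ·: jj
J/II-1 un I-1×I-2: jj
J/II-2 aff ·: Jj
J/III-1 un II-1×II-2: jj
J/III-2 aff ·: Jj|JJ
J/III-3 un II-1×II-2: jj
J/IV-1 aff III-2×III-1: Jj
J/IV-2 aff III-2×III-1: Jj
J/IV-3 aff III-2×III-1: Jj
⇒ J over [I-1,I-2,II-1,II-2,III-1,III-2,III-3,IV-1,IV-2,IV-3]: 2 consistent
Q/I-1 aff ·: Qq
Q/I-2 un ·: qq
Q/II-1 un I-1×I-2: qq
Q/II-2 aff ·: Qq
Q/III-1 un II-1×II-2: qq
Q/III-2 un ·: qq
Q/III-3 aff II-1×II-2: Qq
Q/IV-1 un III-2×III-1: qq
Q/IV-2 un III-2×III-1: qq
Q/IV-3 un III-2×III-1: qq
⇒ Q over [I-1,I-2,II-1,II-2,III-1,III-2,III-3,IV-1,IV-2,IV-3]: 1 consistent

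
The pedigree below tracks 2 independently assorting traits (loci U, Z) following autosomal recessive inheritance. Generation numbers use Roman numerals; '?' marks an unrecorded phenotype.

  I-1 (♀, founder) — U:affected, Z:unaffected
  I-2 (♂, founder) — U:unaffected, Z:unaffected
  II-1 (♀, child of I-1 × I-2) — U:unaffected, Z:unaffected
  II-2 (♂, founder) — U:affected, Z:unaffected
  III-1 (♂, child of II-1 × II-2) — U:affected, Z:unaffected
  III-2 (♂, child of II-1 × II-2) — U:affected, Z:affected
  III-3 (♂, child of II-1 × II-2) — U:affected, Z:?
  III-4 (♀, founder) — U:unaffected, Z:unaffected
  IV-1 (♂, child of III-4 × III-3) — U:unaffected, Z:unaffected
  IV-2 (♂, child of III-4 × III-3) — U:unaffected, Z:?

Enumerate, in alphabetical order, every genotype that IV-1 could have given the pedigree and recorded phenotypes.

U/I-1 aff ·: uu
U/I-2 un ·: UU|Uu
U/II-1 un I-1×I-2: Uu
U/II-2 aff ·: uu
U/III-1 aff II-1×II-2: uu
U/III-2 aff II-1×II-2: uu
U/III-3 aff II-1×II-2: uu
U/III-4 un ·: UU|Uu
U/IV-1 un III-4×III-3: Uu
U/IV-2 un III-4×III-3: Uu
⇒ U over [I-1,I-2,II-1,II-2,III-1,III-2,III-3,III-4,IV-1,IV-2]: 4 consistent
Z/I-1 un ·: ZZ|Zz
Z/I-2 un ·: ZZ|Zz
Z/II-1 un I-1×I-2: Zz
Z/II-2 un ·: Zz
Z/III-1 un II-1×II-2: ZZ|Zz
Z/III-2 aff II-1×II-2: zz
Z/III-3 ? II-1×II-2: ZZ|Zz|zz
Z/III-4 un ·: ZZ|Zz
Z/IV-1 un III-4×III-3: ZZ|Zz
Z/IV-2 ? III-4×III-3: ZZ|Zz|zz
⇒ Z over [I-1,I-2,II-1,II-2,III-1,III-2,III-3,III-4,IV-1,IV-2]: 108 consistent

IV-1 ∈ {Uu ZZ, Uu Zz}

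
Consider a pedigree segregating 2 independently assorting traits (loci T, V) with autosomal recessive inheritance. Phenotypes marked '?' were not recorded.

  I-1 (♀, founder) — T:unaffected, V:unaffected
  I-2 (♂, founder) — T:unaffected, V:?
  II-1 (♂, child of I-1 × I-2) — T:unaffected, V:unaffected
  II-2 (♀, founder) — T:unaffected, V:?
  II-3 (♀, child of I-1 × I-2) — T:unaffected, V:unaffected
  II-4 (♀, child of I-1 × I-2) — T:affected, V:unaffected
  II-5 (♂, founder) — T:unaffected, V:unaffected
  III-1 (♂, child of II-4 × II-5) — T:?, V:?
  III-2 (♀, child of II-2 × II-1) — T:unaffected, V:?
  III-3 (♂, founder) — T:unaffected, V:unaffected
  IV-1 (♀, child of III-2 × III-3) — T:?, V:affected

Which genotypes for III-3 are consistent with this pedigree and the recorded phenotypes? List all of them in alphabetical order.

III-3 ∈ {TT Vv, Tt Vv}

T/I-1 un ·: Tt
T/I-2 un ·: Tt
T/II-1 un I-1×I-2: TT|Tt
T/II-2 un ·: TT|Tt
T/II-3 un I-1×I-2: TT|Tt
T/II-4 aff I-1×I-2: tt
T/II-5 un ·: TT|Tt
T/III-1 ? II-4×II-5: Tt|tt
T/III-2 un II-2×II-1: TT|Tt
T/III-3 un ·: TT|Tt
T/IV-1 ? III-2×III-3: TT|Tt|tt
⇒ T over [I-1,I-2,II-1,II-2,II-3,II-4,II-5,III-1,III-2,III-3,IV-1]: 162 consistent
V/I-1 un ·: VV|Vv
V/I-2 ? ·: VV|Vv|vv
V/II-1 un I-1×I-2: VV|Vv
V/II-2 ? ·: VV|Vv|vv
V/II-3 un I-1×I-2: VV|Vv
V/II-4 un I-1×I-2: VV|Vv
V/II-5 un ·: VV|Vv
V/III-1 ? II-4×II-5: VV|Vv|vv
V/III-2 ? II-2×II-1: Vv|vv
V/III-3 un ·: Vv
V/IV-1 aff III-2×III-3: vv
⇒ V over [I-1,I-2,II-1,II-2,II-3,II-4,II-5,III-1,III-2,III-3,IV-1]: 392 consistent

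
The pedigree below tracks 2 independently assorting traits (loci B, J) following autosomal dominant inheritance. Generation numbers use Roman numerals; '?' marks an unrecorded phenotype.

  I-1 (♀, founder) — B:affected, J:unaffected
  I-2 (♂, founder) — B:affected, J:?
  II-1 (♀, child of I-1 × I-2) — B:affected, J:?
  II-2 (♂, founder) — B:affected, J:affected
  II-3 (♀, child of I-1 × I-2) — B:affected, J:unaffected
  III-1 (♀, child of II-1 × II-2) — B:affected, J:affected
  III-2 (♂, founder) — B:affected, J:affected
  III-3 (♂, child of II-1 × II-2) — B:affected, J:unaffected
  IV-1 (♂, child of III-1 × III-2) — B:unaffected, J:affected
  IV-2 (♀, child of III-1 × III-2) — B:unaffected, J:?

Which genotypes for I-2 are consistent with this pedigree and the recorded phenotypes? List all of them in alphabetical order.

B/I-1 aff ·: Bb|BB
B/I-2 aff ·: Bb|BB
B/II-1 aff I-1×I-2: Bb|BB
B/II-2 aff ·: Bb|BB
B/II-3 aff I-1×I-2: Bb|BB
B/III-1 aff II-1×II-2: Bb
B/III-2 aff ·: Bb
B/III-3 aff II-1×II-2: Bb|BB
B/IV-1 un III-1×III-2: bb
B/IV-2 un III-1×III-2: bb
⇒ B over [I-1,I-2,II-1,II-2,II-3,III-1,III-2,III-3,IV-1,IV-2]: 38 consistent
J/I-1 un ·: jj
J/I-2 ? ·: jj|Jj
J/II-1 ? I-1×I-2: jj|Jj
J/II-2 aff ·: Jj
J/II-3 un I-1×I-2: jj
J/III-1 aff II-1×II-2: Jj|JJ
J/III-2 aff ·: Jj|JJ
J/III-3 un II-1×II-2: jj
J/IV-1 aff III-1×III-2: Jj|JJ
J/IV-2 ? III-1×III-2: jj|Jj|JJ
⇒ J over [I-1,I-2,II-1,II-2,II-3,III-1,III-2,III-3,IV-1,IV-2]: 35 consistent

I-2 ∈ {BB Jj, BB jj, Bb Jj, Bb jj}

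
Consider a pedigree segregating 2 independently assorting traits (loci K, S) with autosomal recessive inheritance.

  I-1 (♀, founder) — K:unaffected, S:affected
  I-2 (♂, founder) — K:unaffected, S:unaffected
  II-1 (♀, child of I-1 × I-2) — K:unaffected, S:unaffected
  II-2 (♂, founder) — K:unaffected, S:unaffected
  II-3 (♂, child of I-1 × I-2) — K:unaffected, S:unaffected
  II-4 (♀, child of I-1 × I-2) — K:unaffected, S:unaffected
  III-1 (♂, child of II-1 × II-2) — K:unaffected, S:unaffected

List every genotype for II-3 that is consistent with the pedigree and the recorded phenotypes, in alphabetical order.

II-3 ∈ {KK Ss, Kk Ss}

K/I-1 un ·: KK|Kk
K/I-2 un ·: KK|Kk
K/II-1 un I-1×I-2: KK|Kk
K/II-2 un ·: KK|Kk
K/II-3 un I-1×I-2: KK|Kk
K/II-4 un I-1×I-2: KK|Kk
K/III-1 un II-1×II-2: KK|Kk
⇒ K over [I-1,I-2,II-1,II-2,II-3,II-4,III-1]: 87 consistent
S/I-1 aff ·: ss
S/I-2 un ·: SS|Ss
S/II-1 un I-1×I-2: Ss
S/II-2 un ·: SS|Ss
S/II-3 un I-1×I-2: Ss
S/II-4 un I-1×I-2: Ss
S/III-1 un II-1×II-2: SS|Ss
⇒ S over [I-1,I-2,II-1,II-2,II-3,II-4,III-1]: 8 consistent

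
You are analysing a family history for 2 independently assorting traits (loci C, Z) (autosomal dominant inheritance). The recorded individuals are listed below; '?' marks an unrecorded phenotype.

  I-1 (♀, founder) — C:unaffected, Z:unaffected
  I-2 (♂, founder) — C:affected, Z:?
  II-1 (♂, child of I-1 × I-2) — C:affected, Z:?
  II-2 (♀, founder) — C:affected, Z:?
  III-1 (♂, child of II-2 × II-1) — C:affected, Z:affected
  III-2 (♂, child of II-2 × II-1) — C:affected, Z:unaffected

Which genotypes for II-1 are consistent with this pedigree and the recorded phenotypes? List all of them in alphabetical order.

C/I-1 un ·: cc
C/I-2 aff ·: Cc|CC
C/II-1 aff I-1×I-2: Cc
C/II-2 aff ·: Cc|CC
C/III-1 aff II-2×II-1: Cc|CC
C/III-2 aff II-2×II-1: Cc|CC
⇒ C over [I-1,I-2,II-1,II-2,III-1,III-2]: 16 consistent
Z/I-1 un ·: zz
Z/I-2 ? ·: zz|Zz|ZZ
Z/II-1 ? I-1×I-2: zz|Zz
Z/II-2 ? ·: zz|Zz
Z/III-1 aff II-2×II-1: Zz|ZZ
Z/III-2 un II-2×II-1: zz
⇒ Z over [I-1,I-2,II-1,II-2,III-1,III-2]: 8 consistent

II-1 ∈ {Cc Zz, Cc zz}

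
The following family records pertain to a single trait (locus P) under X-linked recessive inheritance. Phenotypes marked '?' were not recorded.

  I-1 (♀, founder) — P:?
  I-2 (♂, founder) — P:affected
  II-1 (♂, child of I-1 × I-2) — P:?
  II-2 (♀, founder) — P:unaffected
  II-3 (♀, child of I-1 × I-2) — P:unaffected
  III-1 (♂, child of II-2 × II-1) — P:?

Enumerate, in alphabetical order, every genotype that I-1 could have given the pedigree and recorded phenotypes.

P/I-1 ? ·: X^PX^P|X^PX^p
P/I-2 aff ·: X^pY
P/II-1 ? I-1×I-2: X^PY|X^pY
P/II-2 un ·: X^PX^P|X^PX^p
P/II-3 un I-1×I-2: X^PX^p
P/III-1 ? II-2×II-1: X^PY|X^pY
⇒ P over [I-1,I-2,II-1,II-2,II-3,III-1]: 9 consistent

I-1 ∈ {X^PX^P, X^PX^p}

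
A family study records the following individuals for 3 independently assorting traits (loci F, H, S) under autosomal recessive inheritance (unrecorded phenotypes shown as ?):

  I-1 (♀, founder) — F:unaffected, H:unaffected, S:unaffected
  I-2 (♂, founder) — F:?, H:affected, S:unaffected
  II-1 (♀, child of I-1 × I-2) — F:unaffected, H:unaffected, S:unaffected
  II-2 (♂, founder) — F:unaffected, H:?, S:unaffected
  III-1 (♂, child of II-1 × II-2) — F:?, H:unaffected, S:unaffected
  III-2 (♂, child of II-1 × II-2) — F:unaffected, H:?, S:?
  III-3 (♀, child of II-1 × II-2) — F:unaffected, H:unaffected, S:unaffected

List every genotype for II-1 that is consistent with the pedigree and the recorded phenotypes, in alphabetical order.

F/I-1 un ·: FF|Ff
F/I-2 ? ·: FF|Ff|ff
F/II-1 un I-1×I-2: FF|Ff
F/II-2 un ·: FF|Ff
F/III-1 ? II-1×II-2: FF|Ff|ff
F/III-2 un II-1×II-2: FF|Ff
F/III-3 un II-1×II-2: FF|Ff
⇒ F over [I-1,I-2,II-1,II-2,III-1,III-2,III-3]: 136 consistent
H/I-1 un ·: HH|Hh
H/I-2 aff ·: hh
H/II-1 un I-1×I-2: Hh
H/II-2 ? ·: HH|Hh|hh
H/III-1 un II-1×II-2: HH|Hh
H/III-2 ? II-1×II-2: HH|Hh|hh
H/III-3 un II-1×II-2: HH|Hh
⇒ H over [I-1,I-2,II-1,II-2,III-1,III-2,III-3]: 44 consistent
S/I-1 un ·: SS|Ss
S/I-2 un ·: SS|Ss
S/II-1 un I-1×I-2: SS|Ss
S/II-2 un ·: SS|Ss
S/III-1 un II-1×II-2: SS|Ss
S/III-2 ? II-1×II-2: SS|Ss|ss
S/III-3 un II-1×II-2: SS|Ss
⇒ S over [I-1,I-2,II-1,II-2,III-1,III-2,III-3]: 96 consistent

II-1 ∈ {FF Hh SS, FF Hh Ss, Ff Hh SS, Ff Hh Ss}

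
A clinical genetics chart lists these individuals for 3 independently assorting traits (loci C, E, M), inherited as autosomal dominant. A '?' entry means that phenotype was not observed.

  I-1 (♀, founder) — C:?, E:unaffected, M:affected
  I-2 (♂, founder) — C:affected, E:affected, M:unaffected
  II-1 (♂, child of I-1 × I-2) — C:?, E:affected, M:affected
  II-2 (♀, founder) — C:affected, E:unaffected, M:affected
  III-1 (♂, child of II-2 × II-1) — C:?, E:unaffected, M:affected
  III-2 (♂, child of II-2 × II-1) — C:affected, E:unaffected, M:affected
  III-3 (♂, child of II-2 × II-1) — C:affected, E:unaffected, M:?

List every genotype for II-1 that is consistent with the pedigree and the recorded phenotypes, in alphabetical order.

C/I-1 ? ·: cc|Cc|CC
C/I-2 aff ·: Cc|CC
C/II-1 ? I-1×I-2: cc|Cc|CC
C/II-2 aff ·: Cc|CC
C/III-1 ? II-2×II-1: cc|Cc|CC
C/III-2 aff II-2×II-1: Cc|CC
C/III-3 aff II-2×II-1: Cc|CC
⇒ C over [I-1,I-2,II-1,II-2,III-1,III-2,III-3]: 142 consistent
E/I-1 un ·: ee
E/I-2 aff ·: Ee|EE
E/II-1 aff I-1×I-2: Ee
E/II-2 un ·: ee
E/III-1 un II-2×II-1: ee
E/III-2 un II-2×II-1: ee
E/III-3 un II-2×II-1: ee
⇒ E over [I-1,I-2,II-1,II-2,III-1,III-2,III-3]: 2 consistent
M/I-1 aff ·: Mm|MM
M/I-2 un ·: mm
M/II-1 aff I-1×I-2: Mm
M/II-2 aff ·: Mm|MM
M/III-1 aff II-2×II-1: Mm|MM
M/III-2 aff II-2×II-1: Mm|MM
M/III-3 ? II-2×II-1: mm|Mm|MM
⇒ M over [I-1,I-2,II-1,II-2,III-1,III-2,III-3]: 40 consistent

II-1 ∈ {CC Ee Mm, Cc Ee Mm, cc Ee Mm}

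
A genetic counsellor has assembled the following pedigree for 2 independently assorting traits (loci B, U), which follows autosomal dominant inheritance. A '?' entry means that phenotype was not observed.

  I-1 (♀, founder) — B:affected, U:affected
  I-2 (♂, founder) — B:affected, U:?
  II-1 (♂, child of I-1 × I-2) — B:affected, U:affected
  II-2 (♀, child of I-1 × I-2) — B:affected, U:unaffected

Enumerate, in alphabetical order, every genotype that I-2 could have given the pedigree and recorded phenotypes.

B/I-1 aff ·: Bb|BB
B/I-2 aff ·: Bb|BB
B/II-1 aff I-1×I-2: Bb|BB
B/II-2 aff I-1×I-2: Bb|BB
⇒ B over [I-1,I-2,II-1,II-2]: 13 consistent
U/I-1 aff ·: Uu
U/I-2 ? ·: uu|Uu
U/II-1 aff I-1×I-2: Uu|UU
U/II-2 un I-1×I-2: uu
⇒ U over [I-1,I-2,II-1,II-2]: 3 consistent

I-2 ∈ {BB Uu, BB uu, Bb Uu, Bb uu}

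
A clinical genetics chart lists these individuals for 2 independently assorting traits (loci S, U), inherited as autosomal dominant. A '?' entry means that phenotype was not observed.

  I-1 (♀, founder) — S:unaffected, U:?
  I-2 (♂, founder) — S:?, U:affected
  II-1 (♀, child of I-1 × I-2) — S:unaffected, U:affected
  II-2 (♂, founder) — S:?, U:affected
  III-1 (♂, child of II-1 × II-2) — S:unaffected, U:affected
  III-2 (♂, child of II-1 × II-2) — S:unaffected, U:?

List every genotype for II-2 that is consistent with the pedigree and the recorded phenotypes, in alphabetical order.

II-2 ∈ {Ss UU, Ss Uu, ss UU, ss Uu}

S/I-1 un ·: ss
S/I-2 ? ·: ss|Ss
S/II-1 un I-1×I-2: ss
S/II-2 ? ·: ss|Ss
S/III-1 un II-1×II-2: ss
S/III-2 un II-1×II-2: ss
⇒ S over [I-1,I-2,II-1,II-2,III-1,III-2]: 4 consistent
U/I-1 ? ·: uu|Uu|UU
U/I-2 aff ·: Uu|UU
U/II-1 aff I-1×I-2: Uu|UU
U/II-2 aff ·: Uu|UU
U/III-1 aff II-1×II-2: Uu|UU
U/III-2 ? II-1×II-2: uu|Uu|UU
⇒ U over [I-1,I-2,II-1,II-2,III-1,III-2]: 70 consistent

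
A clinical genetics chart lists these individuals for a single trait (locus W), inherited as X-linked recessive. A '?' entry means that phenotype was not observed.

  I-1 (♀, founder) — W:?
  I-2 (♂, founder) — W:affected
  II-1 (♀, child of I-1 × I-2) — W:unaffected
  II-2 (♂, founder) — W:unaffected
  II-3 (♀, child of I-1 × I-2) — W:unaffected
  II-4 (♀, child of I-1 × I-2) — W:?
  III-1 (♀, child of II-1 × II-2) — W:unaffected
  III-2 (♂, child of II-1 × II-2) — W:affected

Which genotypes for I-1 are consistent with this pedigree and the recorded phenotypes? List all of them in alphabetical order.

I-1 ∈ {X^WX^W, X^WX^w}

W/I-1 ? ·: X^WX^W|X^WX^w
W/I-2 aff ·: X^wY
W/II-1 un I-1×I-2: X^WX^w
W/II-2 un ·: X^WY
W/II-3 un I-1×I-2: X^WX^w
W/II-4 ? I-1×I-2: X^WX^w|X^wX^w
W/III-1 un II-1×II-2: X^WX^W|X^WX^w
W/III-2 aff II-1×II-2: X^wY
⇒ W over [I-1,I-2,II-1,II-2,II-3,II-4,III-1,III-2]: 6 consistent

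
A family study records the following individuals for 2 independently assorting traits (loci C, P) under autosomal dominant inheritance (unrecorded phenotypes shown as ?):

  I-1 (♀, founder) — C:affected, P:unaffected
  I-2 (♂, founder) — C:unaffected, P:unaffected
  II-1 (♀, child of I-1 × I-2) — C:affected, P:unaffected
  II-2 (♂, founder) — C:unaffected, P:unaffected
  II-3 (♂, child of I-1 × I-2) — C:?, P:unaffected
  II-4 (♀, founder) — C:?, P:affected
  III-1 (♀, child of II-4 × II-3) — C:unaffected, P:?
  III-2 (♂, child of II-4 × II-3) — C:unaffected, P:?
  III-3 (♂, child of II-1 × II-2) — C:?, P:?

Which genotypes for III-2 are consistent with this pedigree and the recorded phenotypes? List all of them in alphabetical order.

III-2 ∈ {cc Pp, cc pp}

C/I-1 aff ·: Cc|CC
C/I-2 un ·: cc
C/II-1 aff I-1×I-2: Cc
C/II-2 un ·: cc
C/II-3 ? I-1×I-2: cc|Cc
C/II-4 ? ·: cc|Cc
C/III-1 un II-4×II-3: cc
C/III-2 un II-4×II-3: cc
C/III-3 ? II-1×II-2: cc|Cc
⇒ C over [I-1,I-2,II-1,II-2,II-3,II-4,III-1,III-2,III-3]: 12 consistent
P/I-1 un ·: pp
P/I-2 un ·: pp
P/II-1 un I-1×I-2: pp
P/II-2 un ·: pp
P/II-3 un I-1×I-2: pp
P/II-4 aff ·: Pp|PP
P/III-1 ? II-4×II-3: pp|Pp
P/III-2 ? II-4×II-3: pp|Pp
P/III-3 ? II-1×II-2: pp
⇒ P over [I-1,I-2,II-1,II-2,II-3,II-4,III-1,III-2,III-3]: 5 consistent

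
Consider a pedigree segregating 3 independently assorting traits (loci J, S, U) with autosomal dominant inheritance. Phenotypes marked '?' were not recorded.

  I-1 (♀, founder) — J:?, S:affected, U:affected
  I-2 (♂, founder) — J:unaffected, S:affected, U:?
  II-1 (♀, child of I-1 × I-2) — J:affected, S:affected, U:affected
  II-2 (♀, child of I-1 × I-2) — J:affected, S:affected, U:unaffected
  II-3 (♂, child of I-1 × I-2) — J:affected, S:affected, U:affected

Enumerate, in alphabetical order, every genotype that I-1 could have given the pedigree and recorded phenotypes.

I-1 ∈ {JJ SS Uu, JJ Ss Uu, Jj SS Uu, Jj Ss Uu}

J/I-1 ? ·: Jj|JJ
J/I-2 un ·: jj
J/II-1 aff I-1×I-2: Jj
J/II-2 aff I-1×I-2: Jj
J/II-3 aff I-1×I-2: Jj
⇒ J over [I-1,I-2,II-1,II-2,II-3]: 2 consistent
S/I-1 aff ·: Ss|SS
S/I-2 aff ·: Ss|SS
S/II-1 aff I-1×I-2: Ss|SS
S/II-2 aff I-1×I-2: Ss|SS
S/II-3 aff I-1×I-2: Ss|SS
⇒ S over [I-1,I-2,II-1,II-2,II-3]: 25 consistent
U/I-1 aff ·: Uu
U/I-2 ? ·: uu|Uu
U/II-1 aff I-1×I-2: Uu|UU
U/II-2 un I-1×I-2: uu
U/II-3 aff I-1×I-2: Uu|UU
⇒ U over [I-1,I-2,II-1,II-2,II-3]: 5 consistent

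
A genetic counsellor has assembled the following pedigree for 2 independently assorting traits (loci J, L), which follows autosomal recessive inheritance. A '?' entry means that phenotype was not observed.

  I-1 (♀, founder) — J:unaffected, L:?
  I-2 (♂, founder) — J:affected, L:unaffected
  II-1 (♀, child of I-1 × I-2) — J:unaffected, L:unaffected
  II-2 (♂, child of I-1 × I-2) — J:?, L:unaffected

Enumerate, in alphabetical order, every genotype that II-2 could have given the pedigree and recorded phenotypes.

II-2 ∈ {Jj LL, Jj Ll, jj LL, jj Ll}

J/I-1 un ·: JJ|Jj
J/I-2 aff ·: jj
J/II-1 un I-1×I-2: Jj
J/II-2 ? I-1×I-2: Jj|jj
⇒ J over [I-1,I-2,II-1,II-2]: 3 consistent
L/I-1 ? ·: LL|Ll|ll
L/I-2 un ·: LL|Ll
L/II-1 un I-1×I-2: LL|Ll
L/II-2 un I-1×I-2: LL|Ll
⇒ L over [I-1,I-2,II-1,II-2]: 15 consistent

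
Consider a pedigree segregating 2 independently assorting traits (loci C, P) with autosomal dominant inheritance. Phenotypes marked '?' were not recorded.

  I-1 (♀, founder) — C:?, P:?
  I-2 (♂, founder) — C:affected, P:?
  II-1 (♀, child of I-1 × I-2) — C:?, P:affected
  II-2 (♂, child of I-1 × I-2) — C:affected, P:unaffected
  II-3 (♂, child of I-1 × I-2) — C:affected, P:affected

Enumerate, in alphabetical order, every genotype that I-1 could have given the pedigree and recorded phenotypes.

I-1 ∈ {CC Pp, CC pp, Cc Pp, Cc pp, cc Pp, cc pp}

C/I-1 ? ·: cc|Cc|CC
C/I-2 aff ·: Cc|CC
C/II-1 ? I-1×I-2: cc|Cc|CC
C/II-2 aff I-1×I-2: Cc|CC
C/II-3 aff I-1×I-2: Cc|CC
⇒ C over [I-1,I-2,II-1,II-2,II-3]: 32 consistent
P/I-1 ? ·: pp|Pp
P/I-2 ? ·: pp|Pp
P/II-1 aff I-1×I-2: Pp|PP
P/II-2 un I-1×I-2: pp
P/II-3 aff I-1×I-2: Pp|PP
⇒ P over [I-1,I-2,II-1,II-2,II-3]: 6 consistent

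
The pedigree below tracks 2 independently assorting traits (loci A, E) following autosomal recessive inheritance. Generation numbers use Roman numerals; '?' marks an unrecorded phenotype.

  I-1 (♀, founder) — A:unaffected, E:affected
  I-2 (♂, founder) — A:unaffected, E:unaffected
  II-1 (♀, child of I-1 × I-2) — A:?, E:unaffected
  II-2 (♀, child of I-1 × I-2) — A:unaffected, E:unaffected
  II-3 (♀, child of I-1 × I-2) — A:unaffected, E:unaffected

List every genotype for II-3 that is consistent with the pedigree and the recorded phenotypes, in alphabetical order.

II-3 ∈ {AA Ee, Aa Ee}

A/I-1 un ·: AA|Aa
A/I-2 un ·: AA|Aa
A/II-1 ? I-1×I-2: AA|Aa|aa
A/II-2 un I-1×I-2: AA|Aa
A/II-3 un I-1×I-2: AA|Aa
⇒ A over [I-1,I-2,II-1,II-2,II-3]: 29 consistent
E/I-1 aff ·: ee
E/I-2 un ·: EE|Ee
E/II-1 un I-1×I-2: Ee
E/II-2 un I-1×I-2: Ee
E/II-3 un I-1×I-2: Ee
⇒ E over [I-1,I-2,II-1,II-2,II-3]: 2 consistent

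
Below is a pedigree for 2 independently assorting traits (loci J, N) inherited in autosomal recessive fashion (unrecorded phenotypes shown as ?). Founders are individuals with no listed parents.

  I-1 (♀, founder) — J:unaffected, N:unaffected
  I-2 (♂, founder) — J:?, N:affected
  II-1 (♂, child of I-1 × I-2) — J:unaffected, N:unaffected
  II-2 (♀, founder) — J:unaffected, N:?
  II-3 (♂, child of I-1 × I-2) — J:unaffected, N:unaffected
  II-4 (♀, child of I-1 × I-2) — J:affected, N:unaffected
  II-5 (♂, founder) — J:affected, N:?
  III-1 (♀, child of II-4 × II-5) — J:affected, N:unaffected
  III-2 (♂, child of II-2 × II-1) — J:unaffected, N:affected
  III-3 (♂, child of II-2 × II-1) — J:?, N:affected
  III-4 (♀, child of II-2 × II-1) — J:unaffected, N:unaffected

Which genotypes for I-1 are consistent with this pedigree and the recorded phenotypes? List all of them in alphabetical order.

I-1 ∈ {Jj NN, Jj Nn}

J/I-1 un ·: Jj
J/I-2 ? ·: Jj|jj
J/II-1 un I-1×I-2: JJ|Jj
J/II-2 un ·: JJ|Jj
J/II-3 un I-1×I-2: JJ|Jj
J/II-4 aff I-1×I-2: jj
J/II-5 aff ·: jj
J/III-1 aff II-4×II-5: jj
J/III-2 un II-2×II-1: JJ|Jj
J/III-3 ? II-2×II-1: JJ|Jj|jj
J/III-4 un II-2×II-1: JJ|Jj
⇒ J over [I-1,I-2,II-1,II-2,II-3,II-4,II-5,III-1,III-2,III-3,III-4]: 78 consistent
N/I-1 un ·: NN|Nn
N/I-2 aff ·: nn
N/II-1 un I-1×I-2: Nn
N/II-2 ? ·: Nn|nn
N/II-3 un I-1×I-2: Nn
N/II-4 un I-1×I-2: Nn
N/II-5 ? ·: NN|Nn|nn
N/III-1 un II-4×II-5: NN|Nn
N/III-2 aff II-2×II-1: nn
N/III-3 aff II-2×II-1: nn
N/III-4 un II-2×II-1: NN|Nn
⇒ N over [I-1,I-2,II-1,II-2,II-3,II-4,II-5,III-1,III-2,III-3,III-4]: 30 consistent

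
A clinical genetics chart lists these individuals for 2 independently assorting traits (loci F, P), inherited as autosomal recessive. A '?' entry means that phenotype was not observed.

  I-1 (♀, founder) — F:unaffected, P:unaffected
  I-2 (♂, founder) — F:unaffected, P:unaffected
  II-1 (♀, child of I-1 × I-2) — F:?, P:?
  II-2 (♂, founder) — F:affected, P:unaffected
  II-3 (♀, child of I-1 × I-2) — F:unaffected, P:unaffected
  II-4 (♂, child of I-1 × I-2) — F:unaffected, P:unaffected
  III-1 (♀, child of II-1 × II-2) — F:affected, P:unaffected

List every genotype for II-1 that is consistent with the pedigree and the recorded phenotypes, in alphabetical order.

II-1 ∈ {Ff PP, Ff Pp, Ff pp, ff PP, ff Pp, ff pp}

F/I-1 un ·: FF|Ff
F/I-2 un ·: FF|Ff
F/II-1 ? I-1×I-2: Ff|ff
F/II-2 aff ·: ff
F/II-3 un I-1×I-2: FF|Ff
F/II-4 un I-1×I-2: FF|Ff
F/III-1 aff II-1×II-2: ff
⇒ F over [I-1,I-2,II-1,II-2,II-3,II-4,III-1]: 16 consistent
P/I-1 un ·: PP|Pp
P/I-2 un ·: PP|Pp
P/II-1 ? I-1×I-2: PP|Pp|pp
P/II-2 un ·: PP|Pp
P/II-3 un I-1×I-2: PP|Pp
P/II-4 un I-1×I-2: PP|Pp
P/III-1 un II-1×II-2: PP|Pp
⇒ P over [I-1,I-2,II-1,II-2,II-3,II-4,III-1]: 95 consistent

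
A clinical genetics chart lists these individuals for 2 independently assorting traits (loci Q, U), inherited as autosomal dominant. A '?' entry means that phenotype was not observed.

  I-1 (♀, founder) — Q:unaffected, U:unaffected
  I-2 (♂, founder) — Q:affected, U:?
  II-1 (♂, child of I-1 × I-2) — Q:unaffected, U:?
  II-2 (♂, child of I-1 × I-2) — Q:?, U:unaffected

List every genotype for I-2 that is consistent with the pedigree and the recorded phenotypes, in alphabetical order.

Q/I-1 un ·: qq
Q/I-2 aff ·: Qq
Q/II-1 un I-1×I-2: qq
Q/II-2 ? I-1×I-2: qq|Qq
⇒ Q over [I-1,I-2,II-1,II-2]: 2 consistent
U/I-1 un ·: uu
U/I-2 ? ·: uu|Uu
U/II-1 ? I-1×I-2: uu|Uu
U/II-2 un I-1×I-2: uu
⇒ U over [I-1,I-2,II-1,II-2]: 3 consistent

I-2 ∈ {Qq Uu, Qq uu}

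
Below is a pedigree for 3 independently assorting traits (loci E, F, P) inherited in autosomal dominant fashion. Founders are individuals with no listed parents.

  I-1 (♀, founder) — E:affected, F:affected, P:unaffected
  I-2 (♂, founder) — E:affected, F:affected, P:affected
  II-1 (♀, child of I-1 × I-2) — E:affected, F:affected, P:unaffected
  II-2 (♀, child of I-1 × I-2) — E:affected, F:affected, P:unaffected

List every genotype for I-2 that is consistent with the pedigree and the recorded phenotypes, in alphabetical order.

I-2 ∈ {EE FF Pp, EE Ff Pp, Ee FF Pp, Ee Ff Pp}

E/I-1 aff ·: Ee|EE
E/I-2 aff ·: Ee|EE
E/II-1 aff I-1×I-2: Ee|EE
E/II-2 aff I-1×I-2: Ee|EE
⇒ E over [I-1,I-2,II-1,II-2]: 13 consistent
F/I-1 aff ·: Ff|FF
F/I-2 aff ·: Ff|FF
F/II-1 aff I-1×I-2: Ff|FF
F/II-2 aff I-1×I-2: Ff|FF
⇒ F over [I-1,I-2,II-1,II-2]: 13 consistent
P/I-1 un ·: pp
P/I-2 aff ·: Pp
P/II-1 un I-1×I-2: pp
P/II-2 un I-1×I-2: pp
⇒ P over [I-1,I-2,II-1,II-2]: 1 consistent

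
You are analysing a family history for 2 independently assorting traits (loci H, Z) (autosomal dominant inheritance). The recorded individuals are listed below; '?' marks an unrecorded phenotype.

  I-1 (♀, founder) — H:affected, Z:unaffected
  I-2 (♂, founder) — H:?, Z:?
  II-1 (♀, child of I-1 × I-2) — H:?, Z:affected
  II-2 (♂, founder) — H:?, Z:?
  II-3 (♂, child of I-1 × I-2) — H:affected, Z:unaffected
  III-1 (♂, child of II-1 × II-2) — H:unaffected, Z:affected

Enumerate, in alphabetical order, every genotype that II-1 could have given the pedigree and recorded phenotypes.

II-1 ∈ {Hh Zz, hh Zz}

H/I-1 aff ·: Hh|HH
H/I-2 ? ·: hh|Hh|HH
H/II-1 ? I-1×I-2: hh|Hh
H/II-2 ? ·: hh|Hh
H/II-3 aff I-1×I-2: Hh|HH
H/III-1 un II-1×II-2: hh
⇒ H over [I-1,I-2,II-1,II-2,II-3,III-1]: 22 consistent
Z/I-1 un ·: zz
Z/I-2 ? ·: Zz
Z/II-1 aff I-1×I-2: Zz
Z/II-2 ? ·: zz|Zz|ZZ
Z/II-3 un I-1×I-2: zz
Z/III-1 aff II-1×II-2: Zz|ZZ
⇒ Z over [I-1,I-2,II-1,II-2,II-3,III-1]: 5 consistent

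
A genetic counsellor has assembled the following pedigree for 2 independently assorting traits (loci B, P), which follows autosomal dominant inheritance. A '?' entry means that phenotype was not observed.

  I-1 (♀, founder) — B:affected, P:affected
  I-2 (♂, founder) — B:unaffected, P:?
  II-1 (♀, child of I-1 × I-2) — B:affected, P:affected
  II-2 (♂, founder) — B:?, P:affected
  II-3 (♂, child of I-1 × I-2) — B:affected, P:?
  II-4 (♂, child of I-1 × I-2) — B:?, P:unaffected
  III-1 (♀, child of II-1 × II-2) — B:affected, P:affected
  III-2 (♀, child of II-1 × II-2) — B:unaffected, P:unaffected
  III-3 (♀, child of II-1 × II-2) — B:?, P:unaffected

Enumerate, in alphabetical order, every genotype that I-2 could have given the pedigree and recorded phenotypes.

I-2 ∈ {bb Pp, bb pp}

B/I-1 aff ·: Bb|BB
B/I-2 un ·: bb
B/II-1 aff I-1×I-2: Bb
B/II-2 ? ·: bb|Bb
B/II-3 aff I-1×I-2: Bb
B/II-4 ? I-1×I-2: bb|Bb
B/III-1 aff II-1×II-2: Bb|BB
B/III-2 un II-1×II-2: bb
B/III-3 ? II-1×II-2: bb|Bb|BB
⇒ B over [I-1,I-2,II-1,II-2,II-3,II-4,III-1,III-2,III-3]: 24 consistent
P/I-1 aff ·: Pp
P/I-2 ? ·: pp|Pp
P/II-1 aff I-1×I-2: Pp
P/II-2 aff ·: Pp
P/II-3 ? I-1×I-2: pp|Pp|PP
P/II-4 un I-1×I-2: pp
P/III-1 aff II-1×II-2: Pp|PP
P/III-2 un II-1×II-2: pp
P/III-3 un II-1×II-2: pp
⇒ P over [I-1,I-2,II-1,II-2,II-3,II-4,III-1,III-2,III-3]: 10 consistent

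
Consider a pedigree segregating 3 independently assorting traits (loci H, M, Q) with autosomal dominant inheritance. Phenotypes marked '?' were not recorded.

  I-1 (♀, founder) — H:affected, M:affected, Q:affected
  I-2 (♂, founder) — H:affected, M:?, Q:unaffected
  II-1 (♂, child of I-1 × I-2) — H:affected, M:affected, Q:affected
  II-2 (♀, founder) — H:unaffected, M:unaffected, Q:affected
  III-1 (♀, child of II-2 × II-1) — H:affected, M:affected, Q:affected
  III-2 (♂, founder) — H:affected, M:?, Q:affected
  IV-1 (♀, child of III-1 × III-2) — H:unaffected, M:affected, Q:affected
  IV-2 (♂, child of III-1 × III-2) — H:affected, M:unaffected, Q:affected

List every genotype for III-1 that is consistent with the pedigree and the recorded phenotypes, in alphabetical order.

H/I-1 aff ·: Hh|HH
H/I-2 aff ·: Hh|HH
H/II-1 aff I-1×I-2: Hh|HH
H/II-2 un ·: hh
H/III-1 aff II-2×II-1: Hh
H/III-2 aff ·: Hh
H/IV-1 un III-1×III-2: hh
H/IV-2 aff III-1×III-2: Hh|HH
⇒ H over [I-1,I-2,II-1,II-2,III-1,III-2,IV-1,IV-2]: 14 consistent
M/I-1 aff ·: Mm|MM
M/I-2 ? ·: mm|Mm|MM
M/II-1 aff I-1×I-2: Mm|MM
M/II-2 un ·: mm
M/III-1 aff II-2×II-1: Mm
M/III-2 ? ·: mm|Mm
M/IV-1 aff III-1×III-2: Mm|MM
M/IV-2 un III-1×III-2: mm
⇒ M over [I-1,I-2,II-1,II-2,III-1,III-2,IV-1,IV-2]: 27 consistent
Q/I-1 aff ·: Qq|QQ
Q/I-2 un ·: qq
Q/II-1 aff I-1×I-2: Qq
Q/II-2 aff ·: Qq|QQ
Q/III-1 aff II-2×II-1: Qq|QQ
Q/III-2 aff ·: Qq|QQ
Q/IV-1 aff III-1×III-2: Qq|QQ
Q/IV-2 aff III-1×III-2: Qq|QQ
⇒ Q over [I-1,I-2,II-1,II-2,III-1,III-2,IV-1,IV-2]: 52 consistent

III-1 ∈ {Hh Mm QQ, Hh Mm Qq}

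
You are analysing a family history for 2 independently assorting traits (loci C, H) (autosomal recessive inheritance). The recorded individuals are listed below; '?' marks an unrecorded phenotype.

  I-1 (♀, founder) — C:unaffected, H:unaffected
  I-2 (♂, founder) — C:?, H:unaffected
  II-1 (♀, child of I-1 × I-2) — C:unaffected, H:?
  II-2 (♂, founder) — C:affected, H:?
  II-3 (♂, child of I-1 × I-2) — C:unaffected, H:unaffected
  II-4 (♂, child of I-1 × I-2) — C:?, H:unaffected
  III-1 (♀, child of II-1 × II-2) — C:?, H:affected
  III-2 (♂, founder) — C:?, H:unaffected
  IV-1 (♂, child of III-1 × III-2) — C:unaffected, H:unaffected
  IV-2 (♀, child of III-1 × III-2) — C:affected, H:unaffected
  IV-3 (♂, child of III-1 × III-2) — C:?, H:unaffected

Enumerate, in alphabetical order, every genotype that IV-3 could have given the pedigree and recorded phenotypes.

C/I-1 un ·: CC|Cc
C/I-2 ? ·: CC|Cc|cc
C/II-1 un I-1×I-2: CC|Cc
C/II-2 aff ·: cc
C/II-3 un I-1×I-2: CC|Cc
C/II-4 ? I-1×I-2: CC|Cc|cc
C/III-1 ? II-1×II-2: Cc|cc
C/III-2 ? ·: Cc|cc
C/IV-1 un III-1×III-2: CC|Cc
C/IV-2 aff III-1×III-2: cc
C/IV-3 ? III-1×III-2: CC|Cc|cc
⇒ C over [I-1,I-2,II-1,II-2,II-3,II-4,III-1,III-2,IV-1,IV-2,IV-3]: 290 consistent
H/I-1 un ·: HH|Hh
H/I-2 un ·: HH|Hh
H/II-1 ? I-1×I-2: Hh|hh
H/II-2 ? ·: Hh|hh
H/II-3 un I-1×I-2: HH|Hh
H/II-4 un I-1×I-2: HH|Hh
H/III-1 aff II-1×II-2: hh
H/III-2 un ·: HH|Hh
H/IV-1 un III-1×III-2: Hh
H/IV-2 un III-1×III-2: Hh
H/IV-3 un III-1×III-2: Hh
⇒ H over [I-1,I-2,II-1,II-2,II-3,II-4,III-1,III-2,IV-1,IV-2,IV-3]: 64 consistent

IV-3 ∈ {CC Hh, Cc Hh, cc Hh}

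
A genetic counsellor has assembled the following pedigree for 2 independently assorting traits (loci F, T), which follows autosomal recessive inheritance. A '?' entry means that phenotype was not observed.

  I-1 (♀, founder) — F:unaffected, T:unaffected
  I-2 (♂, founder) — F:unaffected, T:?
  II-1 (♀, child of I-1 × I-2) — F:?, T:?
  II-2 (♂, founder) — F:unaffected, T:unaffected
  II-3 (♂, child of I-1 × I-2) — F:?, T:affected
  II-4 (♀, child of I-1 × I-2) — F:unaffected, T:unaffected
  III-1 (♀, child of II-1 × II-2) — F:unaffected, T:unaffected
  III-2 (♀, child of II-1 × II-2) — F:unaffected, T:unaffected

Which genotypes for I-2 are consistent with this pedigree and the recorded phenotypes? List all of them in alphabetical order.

F/I-1 un ·: FF|Ff
F/I-2 un ·: FF|Ff
F/II-1 ? I-1×I-2: FF|Ff|ff
F/II-2 un ·: FF|Ff
F/II-3 ? I-1×I-2: FF|Ff|ff
F/II-4 un I-1×I-2: FF|Ff
F/III-1 un II-1×II-2: FF|Ff
F/III-2 un II-1×II-2: FF|Ff
⇒ F over [I-1,I-2,II-1,II-2,II-3,II-4,III-1,III-2]: 199 consistent
T/I-1 un ·: Tt
T/I-2 ? ·: Tt|tt
T/II-1 ? I-1×I-2: TT|Tt|tt
T/II-2 un ·: TT|Tt
T/II-3 aff I-1×I-2: tt
T/II-4 un I-1×I-2: TT|Tt
T/III-1 un II-1×II-2: TT|Tt
T/III-2 un II-1×II-2: TT|Tt
⇒ T over [I-1,I-2,II-1,II-2,II-3,II-4,III-1,III-2]: 40 consistent

I-2 ∈ {FF Tt, FF tt, Ff Tt, Ff tt}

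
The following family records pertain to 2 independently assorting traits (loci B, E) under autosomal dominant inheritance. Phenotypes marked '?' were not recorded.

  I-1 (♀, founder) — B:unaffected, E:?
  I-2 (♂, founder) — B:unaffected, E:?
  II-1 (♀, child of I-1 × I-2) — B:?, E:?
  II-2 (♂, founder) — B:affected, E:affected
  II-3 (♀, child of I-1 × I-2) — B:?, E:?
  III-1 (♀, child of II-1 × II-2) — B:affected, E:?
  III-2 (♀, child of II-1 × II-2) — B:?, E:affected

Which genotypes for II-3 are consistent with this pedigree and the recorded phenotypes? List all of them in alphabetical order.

B/I-1 un ·: bb
B/I-2 un ·: bb
B/II-1 ? I-1×I-2: bb
B/II-2 aff ·: Bb|BB
B/II-3 ? I-1×I-2: bb
B/III-1 aff II-1×II-2: Bb
B/III-2 ? II-1×II-2: bb|Bb
⇒ B over [I-1,I-2,II-1,II-2,II-3,III-1,III-2]: 3 consistent
E/I-1 ? ·: ee|Ee|EE
E/I-2 ? ·: ee|Ee|EE
E/II-1 ? I-1×I-2: ee|Ee|EE
E/II-2 aff ·: Ee|EE
E/II-3 ? I-1×I-2: ee|Ee|EE
E/III-1 ? II-1×II-2: ee|Ee|EE
E/III-2 aff II-1×II-2: Ee|EE
⇒ E over [I-1,I-2,II-1,II-2,II-3,III-1,III-2]: 194 consistent

II-3 ∈ {bb EE, bb Ee, bb ee}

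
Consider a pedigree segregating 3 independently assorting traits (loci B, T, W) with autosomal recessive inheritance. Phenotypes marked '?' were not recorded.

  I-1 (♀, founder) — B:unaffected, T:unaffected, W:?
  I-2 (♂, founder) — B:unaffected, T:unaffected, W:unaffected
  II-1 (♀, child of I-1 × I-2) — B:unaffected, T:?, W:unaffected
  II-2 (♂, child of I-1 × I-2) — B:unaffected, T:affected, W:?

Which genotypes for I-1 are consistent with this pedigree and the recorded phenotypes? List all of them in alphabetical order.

I-1 ∈ {BB Tt WW, BB Tt Ww, BB Tt ww, Bb Tt WW, Bb Tt Ww, Bb Tt ww}

B/I-1 un ·: BB|Bb
B/I-2 un ·: BB|Bb
B/II-1 un I-1×I-2: BB|Bb
B/II-2 un I-1×I-2: BB|Bb
⇒ B over [I-1,I-2,II-1,II-2]: 13 consistent
T/I-1 un ·: Tt
T/I-2 un ·: Tt
T/II-1 ? I-1×I-2: TT|Tt|tt
T/II-2 aff I-1×I-2: tt
⇒ T over [I-1,I-2,II-1,II-2]: 3 consistent
W/I-1 ? ·: WW|Ww|ww
W/I-2 un ·: WW|Ww
W/II-1 un I-1×I-2: WW|Ww
W/II-2 ? I-1×I-2: WW|Ww|ww
⇒ W over [I-1,I-2,II-1,II-2]: 18 consistent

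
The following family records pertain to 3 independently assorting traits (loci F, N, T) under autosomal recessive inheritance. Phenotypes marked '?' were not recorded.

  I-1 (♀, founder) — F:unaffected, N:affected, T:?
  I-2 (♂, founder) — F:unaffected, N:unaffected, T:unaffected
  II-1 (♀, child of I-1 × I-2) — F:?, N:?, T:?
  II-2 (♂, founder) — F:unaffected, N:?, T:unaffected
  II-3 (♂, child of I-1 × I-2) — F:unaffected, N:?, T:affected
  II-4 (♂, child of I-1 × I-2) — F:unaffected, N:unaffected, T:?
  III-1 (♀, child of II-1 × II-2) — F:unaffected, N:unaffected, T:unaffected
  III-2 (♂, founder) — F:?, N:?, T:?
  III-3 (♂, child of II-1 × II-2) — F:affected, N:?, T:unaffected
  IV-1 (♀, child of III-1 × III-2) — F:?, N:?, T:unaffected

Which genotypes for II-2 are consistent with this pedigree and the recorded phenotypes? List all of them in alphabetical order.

II-2 ∈ {Ff NN TT, Ff NN Tt, Ff Nn TT, Ff Nn Tt, Ff nn TT, Ff nn Tt}

F/I-1 un ·: FF|Ff
F/I-2 un ·: FF|Ff
F/II-1 ? I-1×I-2: Ff|ff
F/II-2 un ·: Ff
F/II-3 un I-1×I-2: FF|Ff
F/II-4 un I-1×I-2: FF|Ff
F/III-1 un II-1×II-2: FF|Ff
F/III-2 ? ·: FF|Ff|ff
F/III-3 aff II-1×II-2: ff
F/IV-1 ? III-1×III-2: FF|Ff|ff
⇒ F over [I-1,I-2,II-1,II-2,II-3,II-4,III-1,III-2,III-3,IV-1]: 160 consistent
N/I-1 aff ·: nn
N/I-2 un ·: NN|Nn
N/II-1 ? I-1×I-2: Nn|nn
N/II-2 ? ·: NN|Nn|nn
N/II-3 ? I-1×I-2: Nn|nn
N/II-4 un I-1×I-2: Nn
N/III-1 un II-1×II-2: NN|Nn
N/III-2 ? ·: NN|Nn|nn
N/III-3 ? II-1×II-2: NN|Nn|nn
N/IV-1 ? III-1×III-2: NN|Nn|nn
⇒ N over [I-1,I-2,II-1,II-2,II-3,II-4,III-1,III-2,III-3,IV-1]: 249 consistent
T/I-1 ? ·: Tt|tt
T/I-2 un ·: Tt
T/II-1 ? I-1×I-2: TT|Tt|tt
T/II-2 un ·: TT|Tt
T/II-3 aff I-1×I-2: tt
T/II-4 ? I-1×I-2: TT|Tt|tt
T/III-1 un II-1×II-2: TT|Tt
T/III-2 ? ·: TT|Tt|tt
T/III-3 un II-1×II-2: TT|Tt
T/IV-1 un III-1×III-2: TT|Tt
⇒ T over [I-1,I-2,II-1,II-2,II-3,II-4,III-1,III-2,III-3,IV-1]: 296 consistent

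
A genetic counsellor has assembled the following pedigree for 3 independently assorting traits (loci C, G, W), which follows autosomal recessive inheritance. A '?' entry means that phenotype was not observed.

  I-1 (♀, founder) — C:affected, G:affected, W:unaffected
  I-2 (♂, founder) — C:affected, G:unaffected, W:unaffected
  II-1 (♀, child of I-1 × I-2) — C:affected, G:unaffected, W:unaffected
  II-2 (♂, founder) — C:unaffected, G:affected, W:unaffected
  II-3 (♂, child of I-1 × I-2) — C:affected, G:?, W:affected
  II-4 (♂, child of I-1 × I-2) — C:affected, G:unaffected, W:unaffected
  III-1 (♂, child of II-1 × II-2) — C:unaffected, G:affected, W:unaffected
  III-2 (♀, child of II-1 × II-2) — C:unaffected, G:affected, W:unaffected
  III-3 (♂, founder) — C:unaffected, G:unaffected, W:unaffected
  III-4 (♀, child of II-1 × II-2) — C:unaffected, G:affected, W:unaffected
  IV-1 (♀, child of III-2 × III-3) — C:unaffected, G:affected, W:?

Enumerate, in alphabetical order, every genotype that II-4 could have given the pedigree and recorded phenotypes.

II-4 ∈ {cc Gg WW, cc Gg Ww}

C/I-1 aff ·: cc
C/I-2 aff ·: cc
C/II-1 aff I-1×I-2: cc
C/II-2 un ·: CC|Cc
C/II-3 aff I-1×I-2: cc
C/II-4 aff I-1×I-2: cc
C/III-1 un II-1×II-2: Cc
C/III-2 un II-1×II-2: Cc
C/III-3 un ·: CC|Cc
C/III-4 un II-1×II-2: Cc
C/IV-1 un III-2×III-3: CC|Cc
⇒ C over [I-1,I-2,II-1,II-2,II-3,II-4,III-1,III-2,III-3,III-4,IV-1]: 8 consistent
G/I-1 aff ·: gg
G/I-2 un ·: GG|Gg
G/II-1 un I-1×I-2: Gg
G/II-2 aff ·: gg
G/II-3 ? I-1×I-2: Gg|gg
G/II-4 un I-1×I-2: Gg
G/III-1 aff II-1×II-2: gg
G/III-2 aff II-1×II-2: gg
G/III-3 un ·: Gg
G/III-4 aff II-1×II-2: gg
G/IV-1 aff III-2×III-3: gg
⇒ G over [I-1,I-2,II-1,II-2,II-3,II-4,III-1,III-2,III-3,III-4,IV-1]: 3 consistent
W/I-1 un ·: Ww
W/I-2 un ·: Ww
W/II-1 un I-1×I-2: WW|Ww
W/II-2 un ·: WW|Ww
W/II-3 aff I-1×I-2: ww
W/II-4 un I-1×I-2: WW|Ww
W/III-1 un II-1×II-2: WW|Ww
W/III-2 un II-1×II-2: WW|Ww
W/III-3 un ·: WW|Ww
W/III-4 un II-1×II-2: WW|Ww
W/IV-1 ? III-2×III-3: WW|Ww|ww
⇒ W over [I-1,I-2,II-1,II-2,II-3,II-4,III-1,III-2,III-3,III-4,IV-1]: 198 consistent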